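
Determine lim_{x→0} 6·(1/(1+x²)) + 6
Direct substitution at x = 0 gives 12.

Final answer: 12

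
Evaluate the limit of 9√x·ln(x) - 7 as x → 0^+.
The product is a 0·∞ indeterminate form at x → 0⁺.
Rewrite the product as 9·ln(x) / x^(-1/2) and apply L'Hôpital, or use the standard hierarchy x^(-1/2) ≫ |ln x| as x → 0⁺.
The indeterminate product → 0, so the limit = -7.

Final answer: -7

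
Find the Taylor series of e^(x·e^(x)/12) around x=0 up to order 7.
250850377·x^7/180592312320 + 7437673·x^6/2149908480 + 255121·x^5/29859840 + 10513·x^4/497664 + 505·x^3/10368 + 25·x^2/288 + x/12 + 1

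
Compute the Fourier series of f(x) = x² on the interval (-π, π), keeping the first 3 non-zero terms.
-4·cos(x) + cos(2·x) + π^2/3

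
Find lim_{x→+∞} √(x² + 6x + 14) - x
This is an ∞ − ∞ indeterminate form.
Multiply and divide by the conjugate √(x²+6x + 14) + x; the x² terms cancel, leaving (6x + 14)/(√(x²+6x + 14)+x) → 6/2 = 3.
Limit = 3.

Final answer: 3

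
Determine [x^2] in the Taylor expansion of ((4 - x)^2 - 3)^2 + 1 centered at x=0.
Expand to order 2: ((4 - x)^2 - 3)^2 + 1 = 90·x^2 - 208·x + 170 + O(x^3).
The coefficient of x^2 is 90.

Final answer: 90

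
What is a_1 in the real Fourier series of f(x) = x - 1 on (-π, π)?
a_1 = (1/π) ∫_{-π}^{π} f(x)·cos(1x) dx.
Evaluate the integral (use parity and integration by parts as needed): a_1 = 0.

Final answer: 0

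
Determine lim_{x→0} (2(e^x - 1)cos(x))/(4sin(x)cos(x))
Both numerator and denominator → 0 as x → 0; this is a 0/0 indeterminate form.
Expand each to leading order near x = 0: numerator ~ 2·x, denominator ~ 4·x.
The limit of the ratio is 1/2.

Final answer: 1/2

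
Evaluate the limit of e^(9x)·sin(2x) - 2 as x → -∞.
Evaluate the dominant behaviour as x → -∞; each term tends to a finite value or vanishes.
Limit = -2.

Final answer: -2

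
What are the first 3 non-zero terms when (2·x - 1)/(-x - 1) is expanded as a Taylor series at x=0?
3·x^2 - 3·x + 1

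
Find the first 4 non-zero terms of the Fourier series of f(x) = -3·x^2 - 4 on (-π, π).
12·cos(x) - 3·cos(2·x) + 4·cos(3·x)/3 - π^2 - 4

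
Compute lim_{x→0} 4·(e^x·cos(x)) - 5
Direct substitution at x = 0 gives -1.

Final answer: -1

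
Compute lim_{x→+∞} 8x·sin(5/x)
As x → +∞: let u = 5/x → 0⁺; then 8·x·sin(5/x) = 8·5·sin(u)/u → 8·5·1 = 40.
Limit = 40.

Final answer: 40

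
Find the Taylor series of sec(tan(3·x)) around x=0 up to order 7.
32157·x^6/80 + 351·x^4/8 + 9·x^2/2 + 1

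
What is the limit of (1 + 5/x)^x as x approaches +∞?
As x → +∞: this is the defining limit (1 + 5/x)^x → e^5.
Limit = e^(5).

Final answer: e^(5)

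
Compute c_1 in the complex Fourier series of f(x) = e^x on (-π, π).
Compute the real Fourier coefficients first: a_1 = (1 - e^(2·π))·e^(-π)/(2·π), b_1 = (-1 + e^(2·π))·e^(-π)/(2·π).
Then c_1 = (a_1 − i·b_1)/2 = -e^(π)/(4·π) + e^(-π)/(4·π) - i·e^(π)/(4·π) + i·e^(-π)/(4·π).

Final answer: -e^(π)/(4·π) + e^(-π)/(4·π) - i·e^(π)/(4·π) + i·e^(-π)/(4·π)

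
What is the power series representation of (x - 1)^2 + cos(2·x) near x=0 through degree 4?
2·x^4/3 - x^2 - 2·x + 2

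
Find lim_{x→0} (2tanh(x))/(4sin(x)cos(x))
Both numerator and denominator → 0 as x → 0; this is a 0/0 indeterminate form.
Expand each to leading order near x = 0: numerator ~ 2·x, denominator ~ 4·x.
The limit of the ratio is 1/2.

Final answer: 1/2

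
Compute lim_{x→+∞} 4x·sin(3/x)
As x → +∞: let u = 3/x → 0⁺; then 4·x·sin(3/x) = 4·3·sin(u)/u → 4·3·1 = 12.
Limit = 12.

Final answer: 12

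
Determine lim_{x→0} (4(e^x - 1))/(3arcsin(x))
Both numerator and denominator → 0 as x → 0; this is a 0/0 indeterminate form.
Expand each to leading order near x = 0: numerator ~ 4·x, denominator ~ 3·x.
The limit of the ratio is 4/3.

Final answer: 4/3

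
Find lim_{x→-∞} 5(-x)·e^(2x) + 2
The product is a 0·∞ indeterminate form at x → -∞.
Rewrite the product as 5(-x) / e^(-2x) (an ∞/∞ form) and apply L'Hôpital, or use the standard hierarchy e^(2|x|) ≫ |(-x)| as x → -∞.
The indeterminate product → 0, so the limit = 2.

Final answer: 2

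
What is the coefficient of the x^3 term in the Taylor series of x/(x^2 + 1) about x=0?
Expand to order 3: x/(x^2 + 1) = -x^3 + x + O(x^4).
The coefficient of x^3 is -1.

Final answer: -1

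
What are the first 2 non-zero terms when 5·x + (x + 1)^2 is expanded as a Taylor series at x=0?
7·x + 1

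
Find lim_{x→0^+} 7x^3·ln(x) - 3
The product is a 0·∞ indeterminate form at x → 0⁺.
Rewrite the product as 7·ln(x) / x^(-3) and apply L'Hôpital, or use the standard hierarchy x^(-3) ≫ |ln x| as x → 0⁺.
The indeterminate product → 0, so the limit = -3.

Final answer: -3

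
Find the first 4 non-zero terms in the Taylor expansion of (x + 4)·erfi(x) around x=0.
2·x^4/(3·√(π)) + 8·x^3/(3·√(π)) + 2·x^2/√(π) + 8·x/√(π)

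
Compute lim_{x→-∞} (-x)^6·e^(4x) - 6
The product is a 0·∞ indeterminate form at x → -∞.
Rewrite the product as (-x)^6 / e^(-4x) (an ∞/∞ form) and apply L'Hôpital, or use the standard hierarchy e^(4|x|) ≫ |(-x)^6| as x → -∞.
The indeterminate product → 0, so the limit = -6.

Final answer: -6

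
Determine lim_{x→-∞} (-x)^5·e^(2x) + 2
The product is a 0·∞ indeterminate form at x → -∞.
Rewrite the product as (-x)^5 / e^(-2x) (an ∞/∞ form) and apply L'Hôpital, or use the standard hierarchy e^(2|x|) ≫ |(-x)^5| as x → -∞.
The indeterminate product → 0, so the limit = 2.

Final answer: 2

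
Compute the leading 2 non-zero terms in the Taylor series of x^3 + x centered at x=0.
x^3 + x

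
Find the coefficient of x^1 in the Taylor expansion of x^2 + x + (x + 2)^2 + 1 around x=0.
Expand to order 1: x^2 + x + (x + 2)^2 + 1 = 5·x + 5 + O(x^2).
The coefficient of x^1 is 5.

Final answer: 5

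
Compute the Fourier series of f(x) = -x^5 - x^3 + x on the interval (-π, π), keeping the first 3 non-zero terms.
(-226 - 2·π^4 + 38·π^2)·sin(x) + (-4·π^2 + 5 + π^4)·sin(2·x) + (-2·π^4/3 + 10/81 + 22·π^2/27)·sin(3·x)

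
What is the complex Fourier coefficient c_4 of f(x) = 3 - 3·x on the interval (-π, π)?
Compute the real Fourier coefficients first: a_4 = 0, b_4 = 3/2.
Then c_4 = (a_4 − i·b_4)/2 = -3·i/4.

Final answer: -3·i/4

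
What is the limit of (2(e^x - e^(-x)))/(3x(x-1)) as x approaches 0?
Both numerator and denominator → 0 as x → 0; this is a 0/0 indeterminate form.
Expand each to leading order near x = 0: numerator ~ 4·x, denominator ~ -3·x.
The limit of the ratio is -4/3.

Final answer: -4/3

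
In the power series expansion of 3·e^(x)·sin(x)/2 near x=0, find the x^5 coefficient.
Expand to order 5: 3·e^(x)·sin(x)/2 = -x^5/20 + x^3/2 + 3·x^2/2 + 3·x/2 + O(x^6).
The coefficient of x^5 is -1/20.

Final answer: -1/20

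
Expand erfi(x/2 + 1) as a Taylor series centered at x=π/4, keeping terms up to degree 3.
erfi(π/8 + 1) + e·e^(π/4)·e^(π^2/64)·(x - π/4)/√(π) + (e·π·e^(π/4)·e^(π^2/64) + 8·e·e^(π/4)·e^(π^2/64))·(x - π/4)^2/(16·√(π)) + (e·π^2·e^(π/4)·e^(π^2/64) + 16·e·π·e^(π/4)·e^(π^2/64) + 96·e·e^(π/4)·e^(π^2/64))·(x - π/4)^3/(384·√(π))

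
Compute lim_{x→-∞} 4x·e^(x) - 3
The product is a 0·∞ indeterminate form at x → -∞.
Rewrite the product as 4x / e^(-x) (an ∞/∞ form) and apply L'Hôpital, or use the standard hierarchy e^(|x|) ≫ |x| as x → -∞.
The indeterminate product → 0, so the limit = -3.

Final answer: -3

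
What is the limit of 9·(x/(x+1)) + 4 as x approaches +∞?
Evaluate the dominant behaviour as x → +∞; each term tends to a finite value or vanishes.
Limit = 13.

Final answer: 13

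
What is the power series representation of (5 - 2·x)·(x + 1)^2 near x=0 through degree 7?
-2·x^3 + x^2 + 8·x + 5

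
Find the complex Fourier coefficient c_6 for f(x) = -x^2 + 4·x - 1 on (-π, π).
Compute the real Fourier coefficients first: a_6 = -1/9, b_6 = -4/3.
Then c_6 = (a_6 − i·b_6)/2 = -1/18 + 2·i/3.

Final answer: -1/18 + 2·i/3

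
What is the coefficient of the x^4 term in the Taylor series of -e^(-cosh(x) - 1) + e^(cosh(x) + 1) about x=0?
Expand to order 4: -e^(-cosh(x) - 1) + e^(cosh(x) + 1) = x^4·(-e^(-2)/12 + e^(2)/6) + x^2·(e^(-2)/2 + e^(2)/2) - e^(-2) + e^(2) + O(x^5).
The coefficient of x^4 is -e^(-2)/12 + e^(2)/6.

Final answer: -e^(-2)/12 + e^(2)/6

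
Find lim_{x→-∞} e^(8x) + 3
Evaluate the dominant behaviour as x → -∞; each term tends to a finite value or vanishes.
Limit = 3.

Final answer: 3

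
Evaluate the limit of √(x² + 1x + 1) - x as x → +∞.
This is an ∞ − ∞ indeterminate form.
Multiply and divide by the conjugate √(x²+1x + 1) + x; the x² terms cancel, leaving (1x + 1)/(√(x²+1x + 1)+x) → 1/2.
Limit = 1/2.

Final answer: 1/2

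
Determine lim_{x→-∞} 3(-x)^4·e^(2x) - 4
The product is a 0·∞ indeterminate form at x → -∞.
Rewrite the product as 3(-x)^4 / e^(-2x) (an ∞/∞ form) and apply L'Hôpital, or use the standard hierarchy e^(2|x|) ≫ |(-x)^4| as x → -∞.
The indeterminate product → 0, so the limit = -4.

Final answer: -4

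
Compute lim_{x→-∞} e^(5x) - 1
Evaluate the dominant behaviour as x → -∞; each term tends to a finite value or vanishes.
Limit = -1.

Final answer: -1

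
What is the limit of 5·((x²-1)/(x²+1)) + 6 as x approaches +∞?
Evaluate the dominant behaviour as x → +∞; each term tends to a finite value or vanishes.
Limit = 11.

Final answer: 11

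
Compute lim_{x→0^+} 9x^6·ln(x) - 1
The product is a 0·∞ indeterminate form at x → 0⁺.
Rewrite the product as 9·ln(x) / x^(-6) and apply L'Hôpital, or use the standard hierarchy x^(-6) ≫ |ln x| as x → 0⁺.
The indeterminate product → 0, so the limit = -1.

Final answer: -1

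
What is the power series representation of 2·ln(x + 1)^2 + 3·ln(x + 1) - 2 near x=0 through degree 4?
13·x^4/12 - x^3 + x^2/2 + 3·x - 2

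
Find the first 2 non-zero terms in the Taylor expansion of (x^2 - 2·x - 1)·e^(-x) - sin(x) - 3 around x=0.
-2·x - 4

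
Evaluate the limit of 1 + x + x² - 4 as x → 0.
Direct substitution at x = 0 gives -3.

Final answer: -3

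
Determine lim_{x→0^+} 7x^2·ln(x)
This is a 0·∞ indeterminate form at x → 0⁺.
Rewrite the product as 7·ln(x) / x^(-2) and apply L'Hôpital, or use the standard hierarchy x^(-2) ≫ |ln x| as x → 0⁺.
The indeterminate product → 0, so the limit = 0.

Final answer: 0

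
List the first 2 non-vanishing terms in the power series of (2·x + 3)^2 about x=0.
12·x + 9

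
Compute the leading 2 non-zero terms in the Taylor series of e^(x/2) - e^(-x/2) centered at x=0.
x^3/24 + x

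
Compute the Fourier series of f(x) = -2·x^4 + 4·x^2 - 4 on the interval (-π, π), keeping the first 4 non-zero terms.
(-112 + 16·π^2)·cos(x) + (10 - 4·π^2)·cos(2·x) + (-80/27 + 16·π^2/9)·cos(3·x) - 2·π^4/5 - 4 + 4·π^2/3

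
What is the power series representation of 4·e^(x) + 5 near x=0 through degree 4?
x^4/6 + 2·x^3/3 + 2·x^2 + 4·x + 9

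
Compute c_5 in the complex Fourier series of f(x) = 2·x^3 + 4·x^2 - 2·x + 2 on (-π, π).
Compute the real Fourier coefficients first: a_5 = -16/25, b_5 = -124/125 + 4·π^2/5.
Then c_5 = (a_5 − i·b_5)/2 = -8/25 - 2·i·π^2/5 + 62·i/125.

Final answer: -8/25 - 2·i·π^2/5 + 62·i/125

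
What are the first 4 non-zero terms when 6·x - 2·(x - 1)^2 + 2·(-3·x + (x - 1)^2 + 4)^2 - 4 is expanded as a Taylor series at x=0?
-20·x^3 + 68·x^2 - 90·x + 44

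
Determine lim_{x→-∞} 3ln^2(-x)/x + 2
The quotient is an ∞/∞ indeterminate form as x → -∞.
Compare growth rates of the dominant terms (exponentials ≫ polynomials ≫ logarithms), or apply L'Hôpital's rule; the quotient → 0.
Adding the constant: 0 + 2 = 2. Limit = 2.

Final answer: 2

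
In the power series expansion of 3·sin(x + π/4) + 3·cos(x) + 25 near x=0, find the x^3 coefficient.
Expand to order 3: 3·sin(x + π/4) + 3·cos(x) + 25 = -√(2)·x^3/4 + x^2·(-3/2 - 3·√(2)/4) + 3·√(2)·x/2 + 3·√(2)/2 + 28 + O(x^4).
The coefficient of x^3 is -√(2)/4.

Final answer: -√(2)/4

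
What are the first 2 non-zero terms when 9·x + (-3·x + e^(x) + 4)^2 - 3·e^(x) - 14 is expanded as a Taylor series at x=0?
8 - 14·x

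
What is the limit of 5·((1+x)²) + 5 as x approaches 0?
Direct substitution at x = 0 gives 10.

Final answer: 10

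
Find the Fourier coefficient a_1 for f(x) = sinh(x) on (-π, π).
a_1 = (1/π) ∫_{-π}^{π} f(x)·cos(1x) dx.
Evaluate the integral (use parity and integration by parts as needed): a_1 = 0.

Final answer: 0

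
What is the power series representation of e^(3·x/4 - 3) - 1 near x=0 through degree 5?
81·x^5·e^(-3)/40960 + 27·x^4·e^(-3)/2048 + 9·x^3·e^(-3)/128 + 9·x^2·e^(-3)/32 + 3·x·e^(-3)/4 - 1 + e^(-3)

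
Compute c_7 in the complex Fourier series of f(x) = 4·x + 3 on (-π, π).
Compute the real Fourier coefficients first: a_7 = 0, b_7 = 8/7.
Then c_7 = (a_7 − i·b_7)/2 = -4·i/7.

Final answer: -4·i/7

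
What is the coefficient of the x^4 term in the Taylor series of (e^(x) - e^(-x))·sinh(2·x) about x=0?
Expand to order 4: (e^(x) - e^(-x))·sinh(2·x) = 10·x^4/3 + 4·x^2 + O(x^5).
The coefficient of x^4 is 10/3.

Final answer: 10/3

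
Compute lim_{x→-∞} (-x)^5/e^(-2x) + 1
The quotient is an ∞/∞ indeterminate form as x → -∞.
Compare growth rates of the dominant terms (exponentials ≫ polynomials ≫ logarithms), or apply L'Hôpital's rule; the quotient → 0.
Adding the constant: 0 + 1 = 1. Limit = 1.

Final answer: 1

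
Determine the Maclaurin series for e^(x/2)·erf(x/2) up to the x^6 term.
19·x^6/(11520·√(π)) - x^5/(640·√(π)) - x^4/(48·√(π)) + x^3/(24·√(π)) + x^2/(2·√(π)) + x/√(π)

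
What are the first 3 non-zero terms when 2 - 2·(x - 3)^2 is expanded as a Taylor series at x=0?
-2·x^2 + 12·x - 16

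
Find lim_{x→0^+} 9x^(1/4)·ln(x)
This is a 0·∞ indeterminate form at x → 0⁺.
Rewrite the product as 9·ln(x) / x^(-1/4) and apply L'Hôpital, or use the standard hierarchy x^(-1/4) ≫ |ln x| as x → 0⁺.
The indeterminate product → 0, so the limit = 0.

Final answer: 0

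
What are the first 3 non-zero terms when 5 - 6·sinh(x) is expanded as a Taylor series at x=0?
-x^3 - 6·x + 5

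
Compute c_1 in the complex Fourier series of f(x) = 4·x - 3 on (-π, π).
Compute the real Fourier coefficients first: a_1 = 0, b_1 = 8.
Then c_1 = (a_1 − i·b_1)/2 = -4·i.

Final answer: -4·i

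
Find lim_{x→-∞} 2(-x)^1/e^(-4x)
This is an ∞/∞ indeterminate form as x → -∞.
Compare growth rates of the dominant terms (exponentials ≫ polynomials ≫ logarithms), or apply L'Hôpital's rule; the quotient → 0.
Limit = 0.

Final answer: 0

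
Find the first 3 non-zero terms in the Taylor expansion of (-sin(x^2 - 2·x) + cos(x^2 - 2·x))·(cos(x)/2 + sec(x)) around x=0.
-17·x^2/4 + 3·x + 3/2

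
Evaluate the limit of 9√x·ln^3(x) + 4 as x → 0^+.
The product is a 0·∞ indeterminate form at x → 0⁺.
Rewrite the product as 9·ln^3(x) / x^(-1/2) and apply L'Hôpital, or use the standard hierarchy x^(-1/2) ≫ |ln x|^3 as x → 0⁺.
The indeterminate product → 0, so the limit = 4.

Final answer: 4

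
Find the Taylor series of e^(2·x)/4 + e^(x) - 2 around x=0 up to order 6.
17·x^6/720 + 3·x^5/40 + 5·x^4/24 + x^3/2 + x^2 + 3·x/2 - 3/4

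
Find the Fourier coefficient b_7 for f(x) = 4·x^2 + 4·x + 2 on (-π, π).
b_7 = (1/π) ∫_{-π}^{π} f(x)·sin(7x) dx.
Evaluate the integral (use parity and integration by parts as needed): b_7 = 8/7.

Final answer: 8/7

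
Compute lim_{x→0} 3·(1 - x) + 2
Direct substitution at x = 0 gives 5.

Final answer: 5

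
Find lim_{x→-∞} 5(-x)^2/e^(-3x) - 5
The quotient is an ∞/∞ indeterminate form as x → -∞.
Compare growth rates of the dominant terms (exponentials ≫ polynomials ≫ logarithms), or apply L'Hôpital's rule; the quotient → 0.
Adding the constant: 0 - 5 = -5. Limit = -5.

Final answer: -5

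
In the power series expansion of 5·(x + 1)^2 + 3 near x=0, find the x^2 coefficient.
Expand to order 2: 5·(x + 1)^2 + 3 = 5·x^2 + 10·x + 8 + O(x^3).
The coefficient of x^2 is 5.

Final answer: 5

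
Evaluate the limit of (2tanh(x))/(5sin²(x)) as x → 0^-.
Both numerator and denominator → 0 as x → 0^-; this is a 0/0 indeterminate form.
Expand each to leading order near x = 0: numerator ~ 2·x, denominator ~ 5·x^2.
The limit of the ratio is -∞.

Final answer: -∞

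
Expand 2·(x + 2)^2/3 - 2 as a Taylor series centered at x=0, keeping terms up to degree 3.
2·x^2/3 + 8·x/3 + 2/3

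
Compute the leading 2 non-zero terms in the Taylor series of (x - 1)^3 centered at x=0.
3·x - 1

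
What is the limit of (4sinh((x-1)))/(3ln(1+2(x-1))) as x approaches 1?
Both numerator and denominator → 0 as x → 1; this is a 0/0 indeterminate form.
Expand each to leading order near x = 1: numerator ~ 4·(x - 1), denominator ~ 6·(x - 1).
The limit of the ratio is 2/3.

Final answer: 2/3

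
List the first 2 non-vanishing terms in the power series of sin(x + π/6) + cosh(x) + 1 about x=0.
√(3)·x/2 + 5/2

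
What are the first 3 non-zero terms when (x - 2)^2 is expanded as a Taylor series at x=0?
x^2 - 4·x + 4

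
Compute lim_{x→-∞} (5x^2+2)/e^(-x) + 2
The quotient is an ∞/∞ indeterminate form as x → -∞.
Compare growth rates of the dominant terms (exponentials ≫ polynomials ≫ logarithms), or apply L'Hôpital's rule; the quotient → 0.
Adding the constant: 0 + 2 = 2. Limit = 2.

Final answer: 2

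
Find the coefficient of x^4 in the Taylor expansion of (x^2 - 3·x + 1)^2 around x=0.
Expand to order 4: (x^2 - 3·x + 1)^2 = x^4 - 6·x^3 + 11·x^2 - 6·x + 1 + O(x^5).
The coefficient of x^4 is 1.

Final answer: 1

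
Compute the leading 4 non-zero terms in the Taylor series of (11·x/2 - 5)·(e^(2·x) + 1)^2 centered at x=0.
-2·x^3/3 - 16·x^2 - 18·x - 20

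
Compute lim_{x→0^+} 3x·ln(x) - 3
The product is a 0·∞ indeterminate form at x → 0⁺.
Rewrite the product as 3·ln(x) / x^(-1) and apply L'Hôpital, or use the standard hierarchy x^(-1) ≫ |ln x| as x → 0⁺.
The indeterminate product → 0, so the limit = -3.

Final answer: -3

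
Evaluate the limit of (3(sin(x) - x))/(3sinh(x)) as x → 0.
Both numerator and denominator → 0 as x → 0; this is a 0/0 indeterminate form.
Expand each to leading order near x = 0: numerator ~ -x^3/2, denominator ~ 3·x.
The limit of the ratio is 0.

Final answer: 0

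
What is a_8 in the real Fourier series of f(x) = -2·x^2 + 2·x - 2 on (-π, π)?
a_8 = (1/π) ∫_{-π}^{π} f(x)·cos(8x) dx.
Evaluate the integral (use parity and integration by parts as needed): a_8 = -1/8.

Final answer: -1/8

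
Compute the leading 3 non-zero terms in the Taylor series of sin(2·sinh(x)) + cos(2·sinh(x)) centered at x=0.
-2·x^2 + 2·x + 1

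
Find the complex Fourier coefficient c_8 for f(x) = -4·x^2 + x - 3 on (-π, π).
Compute the real Fourier coefficients first: a_8 = -1/4, b_8 = -1/4.
Then c_8 = (a_8 − i·b_8)/2 = -1/8 + i/8.

Final answer: -1/8 + i/8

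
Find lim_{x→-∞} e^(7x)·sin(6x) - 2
Evaluate the dominant behaviour as x → -∞; each term tends to a finite value or vanishes.
Limit = -2.

Final answer: -2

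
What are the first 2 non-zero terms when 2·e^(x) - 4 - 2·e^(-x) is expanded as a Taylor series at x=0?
4·x - 4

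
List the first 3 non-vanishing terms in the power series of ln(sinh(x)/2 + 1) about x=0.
x^3/8 - x^2/8 + x/2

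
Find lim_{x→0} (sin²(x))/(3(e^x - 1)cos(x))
Both numerator and denominator → 0 as x → 0; this is a 0/0 indeterminate form.
Expand each to leading order near x = 0: numerator ~ x^2, denominator ~ 3·x.
The limit of the ratio is 0.

Final answer: 0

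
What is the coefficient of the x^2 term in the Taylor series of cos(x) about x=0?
Expand to order 2: cos(x) = 1 - x^2/2 + O(x^3).
The coefficient of x^2 is -1/2.

Final answer: -1/2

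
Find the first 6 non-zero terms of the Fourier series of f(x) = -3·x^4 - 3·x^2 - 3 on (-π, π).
(-132 + 24·π^2)·cos(x) + (6 - 6·π^2)·cos(2·x) + (-4/9 + 8·π^2/3)·cos(3·x) + (-3·π^2/2 - 3/16)·cos(4·x) + (156/625 + 24·π^2/25)·cos(5·x) - 3·π^4/5 - π^2 - 3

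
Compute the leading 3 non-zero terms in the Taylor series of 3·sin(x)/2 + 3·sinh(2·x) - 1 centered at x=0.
15·x^3/4 + 15·x/2 - 1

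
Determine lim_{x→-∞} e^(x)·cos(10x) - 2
Evaluate the dominant behaviour as x → -∞; each term tends to a finite value or vanishes.
Limit = -2.

Final answer: -2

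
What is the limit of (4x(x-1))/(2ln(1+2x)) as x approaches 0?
Both numerator and denominator → 0 as x → 0; this is a 0/0 indeterminate form.
Expand each to leading order near x = 0: numerator ~ -4·x, denominator ~ 4·x.
The limit of the ratio is -1.

Final answer: -1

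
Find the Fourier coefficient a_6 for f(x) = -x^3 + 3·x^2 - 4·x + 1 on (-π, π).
a_6 = (1/π) ∫_{-π}^{π} f(x)·cos(6x) dx.
Evaluate the integral (use parity and integration by parts as needed): a_6 = 1/3.

Final answer: 1/3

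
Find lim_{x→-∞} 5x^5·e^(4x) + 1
The product is a 0·∞ indeterminate form at x → -∞.
Rewrite the product as 5x^5 / e^(-4x) (an ∞/∞ form) and apply L'Hôpital, or use the standard hierarchy e^(4|x|) ≫ |x^5| as x → -∞.
The indeterminate product → 0, so the limit = 1.

Final answer: 1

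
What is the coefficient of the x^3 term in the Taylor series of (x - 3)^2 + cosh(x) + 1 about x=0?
Expand to order 3: (x - 3)^2 + cosh(x) + 1 = 3·x^2/2 - 6·x + 11 + O(x^4).
The coefficient of x^3 is 0.

Final answer: 0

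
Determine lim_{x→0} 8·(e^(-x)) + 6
Direct substitution at x = 0 gives 14.

Final answer: 14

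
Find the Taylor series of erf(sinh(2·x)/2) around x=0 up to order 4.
2·x^3/(3·√(π)) + 2·x/√(π)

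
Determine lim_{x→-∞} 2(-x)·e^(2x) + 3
The product is a 0·∞ indeterminate form at x → -∞.
Rewrite the product as 2(-x) / e^(-2x) (an ∞/∞ form) and apply L'Hôpital, or use the standard hierarchy e^(2|x|) ≫ |(-x)| as x → -∞.
The indeterminate product → 0, so the limit = 3.

Final answer: 3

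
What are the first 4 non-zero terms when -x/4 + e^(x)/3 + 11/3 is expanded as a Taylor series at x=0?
x^3/18 + x^2/6 + x/12 + 4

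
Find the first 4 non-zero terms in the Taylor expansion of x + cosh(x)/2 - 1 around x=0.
x^4/48 + x^2/4 + x - 1/2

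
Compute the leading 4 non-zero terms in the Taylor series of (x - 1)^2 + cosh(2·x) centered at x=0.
2·x^4/3 + 3·x^2 - 2·x + 2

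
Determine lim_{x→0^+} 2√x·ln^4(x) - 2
The product is a 0·∞ indeterminate form at x → 0⁺.
Rewrite the product as 2·ln^4(x) / x^(-1/2) and apply L'Hôpital, or use the standard hierarchy x^(-1/2) ≫ |ln x|^4 as x → 0⁺.
The indeterminate product → 0, so the limit = -2.

Final answer: -2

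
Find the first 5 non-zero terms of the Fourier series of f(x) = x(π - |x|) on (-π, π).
8·sin(x)/π + 8·sin(3·x)/(27·π) + 8·sin(5·x)/(125·π) + 8·sin(7·x)/(343·π) + 8·sin(9·x)/(729·π)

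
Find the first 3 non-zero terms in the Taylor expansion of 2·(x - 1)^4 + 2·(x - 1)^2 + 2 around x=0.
14·x^2 - 12·x + 6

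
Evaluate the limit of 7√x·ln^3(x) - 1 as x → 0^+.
The product is a 0·∞ indeterminate form at x → 0⁺.
Rewrite the product as 7·ln^3(x) / x^(-1/2) and apply L'Hôpital, or use the standard hierarchy x^(-1/2) ≫ |ln x|^3 as x → 0⁺.
The indeterminate product → 0, so the limit = -1.

Final answer: -1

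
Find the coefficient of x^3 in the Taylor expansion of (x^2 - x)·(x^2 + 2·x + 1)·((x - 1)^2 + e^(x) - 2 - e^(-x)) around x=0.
Expand to order 3: (x^2 - x)·(x^2 + 2·x + 1)·((x - 1)^2 + e^(x) - 2 - e^(-x)) = -2·x^3 + x^2 + x + O(x^4).
The coefficient of x^3 is -2.

Final answer: -2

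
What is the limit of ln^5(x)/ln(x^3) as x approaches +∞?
This is an ∞/∞ indeterminate form as x → +∞.
Write ln(x^3) = 3·ln(x), reducing the quotient to ln^4(x)/3 → ∞.
Limit = ∞.

Final answer: ∞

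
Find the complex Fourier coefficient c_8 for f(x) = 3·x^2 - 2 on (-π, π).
Compute the real Fourier coefficients first: a_8 = 3/16, b_8 = 0.
Then c_8 = (a_8 − i·b_8)/2 = 3/32.

Final answer: 3/32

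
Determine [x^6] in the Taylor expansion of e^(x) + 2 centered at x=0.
Expand to order 6: e^(x) + 2 = x^6/720 + x^5/120 + x^4/24 + x^3/6 + x^2/2 + x + 3 + O(x^7).
The coefficient of x^6 is 1/720.

Final answer: 1/720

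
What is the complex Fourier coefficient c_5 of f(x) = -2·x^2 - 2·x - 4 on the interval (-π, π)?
Compute the real Fourier coefficients first: a_5 = 8/25, b_5 = -4/5.
Then c_5 = (a_5 − i·b_5)/2 = 4/25 + 2·i/5.

Final answer: 4/25 + 2·i/5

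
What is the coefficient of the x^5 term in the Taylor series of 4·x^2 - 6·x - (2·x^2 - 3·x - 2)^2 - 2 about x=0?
Expand to order 5: 4·x^2 - 6·x - (2·x^2 - 3·x - 2)^2 - 2 = -4·x^4 + 12·x^3 + 3·x^2 - 18·x - 6 + O(x^6).
The coefficient of x^5 is 0.

Final answer: 0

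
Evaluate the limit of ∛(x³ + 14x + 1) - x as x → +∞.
This is an ∞ − ∞ indeterminate form.
Multiply by (A² + AB + B²)/(A² + AB + B²) where A = ∛(x³+14x + 1), B = x to use A³ − B³ = (A−B)(A²+AB+B²); the x³ terms cancel, leaving (14x + 1)/(A²+AB+B²) with denominator ~ 3x², so the limit is 0.
Limit = 0.

Final answer: 0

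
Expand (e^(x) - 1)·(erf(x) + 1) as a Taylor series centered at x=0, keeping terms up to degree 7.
x^7·(1/5040 + 3/(40·√(π))) + x^6·(1/720 + 19/(180·√(π))) + x^5·(1/120 - 1/(4·√(π))) + x^4·(1/24 - 1/(3·√(π))) + x^3·(1/6 + 1/√(π)) + x^2·(1/2 + 2/√(π)) + x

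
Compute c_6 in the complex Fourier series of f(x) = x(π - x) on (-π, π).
Compute the real Fourier coefficients first: a_6 = -1/9, b_6 = -π/3.
Then c_6 = (a_6 − i·b_6)/2 = -1/18 + i·π/6.

Final answer: -1/18 + i·π/6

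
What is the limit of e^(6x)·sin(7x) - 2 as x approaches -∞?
Evaluate the dominant behaviour as x → -∞; each term tends to a finite value or vanishes.
Limit = -2.

Final answer: -2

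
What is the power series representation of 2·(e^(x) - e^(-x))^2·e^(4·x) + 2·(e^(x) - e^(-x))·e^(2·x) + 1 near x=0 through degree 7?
124741·x^7/1260 + 4907·x^6/45 + 3001·x^5/30 + 220·x^4/3 + 122·x^3/3 + 16·x^2 + 4·x + 1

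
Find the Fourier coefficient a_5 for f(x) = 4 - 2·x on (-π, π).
a_5 = (1/π) ∫_{-π}^{π} f(x)·cos(5x) dx.
Evaluate the integral (use parity and integration by parts as needed): a_5 = 0.

Final answer: 0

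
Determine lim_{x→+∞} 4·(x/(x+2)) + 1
Evaluate the dominant behaviour as x → +∞; each term tends to a finite value or vanishes.
Limit = 5.

Final answer: 5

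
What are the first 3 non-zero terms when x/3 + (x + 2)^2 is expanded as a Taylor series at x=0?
x^2 + 13·x/3 + 4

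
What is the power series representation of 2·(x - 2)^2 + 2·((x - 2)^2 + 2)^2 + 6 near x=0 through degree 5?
2·x^4 - 16·x^3 + 58·x^2 - 104·x + 86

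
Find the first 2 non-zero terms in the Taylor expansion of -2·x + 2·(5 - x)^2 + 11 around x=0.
61 - 22·x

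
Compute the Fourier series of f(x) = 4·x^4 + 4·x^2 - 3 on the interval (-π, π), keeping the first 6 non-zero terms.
(176 - 32·π^2)·cos(x) + (-8 + 8·π^2)·cos(2·x) + (16/27 - 32·π^2/9)·cos(3·x) + (1/4 + 2·π^2)·cos(4·x) + (-32·π^2/25 - 208/625)·cos(5·x) - 3 + 4·π^2/3 + 4·π^4/5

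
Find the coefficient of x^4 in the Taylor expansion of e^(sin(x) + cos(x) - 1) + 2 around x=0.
Expand to order 4: e^(sin(x) + cos(x) - 1) + 2 = -5·x^4/24 - x^3/2 + x + 3 + O(x^5).
The coefficient of x^4 is -5/24.

Final answer: -5/24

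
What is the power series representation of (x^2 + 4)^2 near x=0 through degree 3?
8·x^2 + 16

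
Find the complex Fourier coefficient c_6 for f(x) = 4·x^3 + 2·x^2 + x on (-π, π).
Compute the real Fourier coefficients first: a_6 = 2/9, b_6 = -4·π^2/3 - 1/9.
Then c_6 = (a_6 − i·b_6)/2 = 1/9 + i/18 + 2·i·π^2/3.

Final answer: 1/9 + i/18 + 2·i·π^2/3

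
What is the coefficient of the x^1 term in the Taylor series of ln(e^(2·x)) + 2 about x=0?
Expand to order 1: ln(e^(2·x)) + 2 = 2·x + 2 + O(x^2).
The coefficient of x^1 is 2.

Final answer: 2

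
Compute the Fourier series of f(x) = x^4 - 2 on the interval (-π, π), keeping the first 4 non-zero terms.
(48 - 8·π^2)·cos(x) + (-3 + 2·π^2)·cos(2·x) + (16/27 - 8·π^2/9)·cos(3·x) - 2 + π^4/5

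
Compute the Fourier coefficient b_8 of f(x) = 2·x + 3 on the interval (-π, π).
b_8 = (1/π) ∫_{-π}^{π} f(x)·sin(8x) dx.
Evaluate the integral (use parity and integration by parts as needed): b_8 = -1/2.

Final answer: -1/2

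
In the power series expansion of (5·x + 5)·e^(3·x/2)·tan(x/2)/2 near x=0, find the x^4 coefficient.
Expand to order 4: (5·x + 5)·e^(3·x/2)·tan(x/2)/2 = 455·x^4/192 + 325·x^3/96 + 25·x^2/8 + 5·x/4 + O(x^5).
The coefficient of x^4 is 455/192.

Final answer: 455/192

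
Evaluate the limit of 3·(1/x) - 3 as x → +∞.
Evaluate the dominant behaviour as x → +∞; each term tends to a finite value or vanishes.
Limit = -3.

Final answer: -3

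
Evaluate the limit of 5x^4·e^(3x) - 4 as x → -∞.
The product is a 0·∞ indeterminate form at x → -∞.
Rewrite the product as 5x^4 / e^(-3x) (an ∞/∞ form) and apply L'Hôpital, or use the standard hierarchy e^(3|x|) ≫ |x^4| as x → -∞.
The indeterminate product → 0, so the limit = -4.

Final answer: -4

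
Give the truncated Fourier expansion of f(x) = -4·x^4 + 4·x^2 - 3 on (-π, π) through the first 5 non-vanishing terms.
(-208 + 32·π^2)·cos(x) + (16 - 8·π^2)·cos(2·x) + (-112/27 + 32·π^2/9)·cos(3·x) + (7/4 - 2·π^2)·cos(4·x) - 4·π^4/5 - 3 + 4·π^2/3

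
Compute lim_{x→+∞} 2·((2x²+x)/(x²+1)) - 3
Evaluate the dominant behaviour as x → +∞; each term tends to a finite value or vanishes.
Limit = 1.

Final answer: 1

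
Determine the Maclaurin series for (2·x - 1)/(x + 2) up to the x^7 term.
5·x^7/256 - 5·x^6/128 + 5·x^5/64 - 5·x^4/32 + 5·x^3/16 - 5·x^2/8 + 5·x/4 - 1/2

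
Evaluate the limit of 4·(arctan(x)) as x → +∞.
Evaluate the dominant behaviour as x → +∞; each term tends to a finite value or vanishes.
Limit = 2·π.

Final answer: 2·π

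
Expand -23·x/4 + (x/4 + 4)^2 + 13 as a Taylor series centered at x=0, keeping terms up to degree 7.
x^2/16 - 15·x/4 + 29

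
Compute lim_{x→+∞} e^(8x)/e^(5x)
This is an ∞/∞ indeterminate form as x → +∞.
Rewrite e^(8x)/e^(5x) = e^((8−5)x) = e^(3x); the exponent coefficient is 3 > 0 so e^(3x) → ∞.
Limit = ∞.

Final answer: ∞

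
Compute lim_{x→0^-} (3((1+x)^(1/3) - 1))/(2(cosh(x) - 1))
Both numerator and denominator → 0 as x → 0^-; this is a 0/0 indeterminate form.
Expand each to leading order near x = 0: numerator ~ x, denominator ~ x^2.
The limit of the ratio is -∞.

Final answer: -∞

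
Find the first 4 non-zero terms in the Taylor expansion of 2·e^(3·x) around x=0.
9·x^3 + 9·x^2 + 6·x + 2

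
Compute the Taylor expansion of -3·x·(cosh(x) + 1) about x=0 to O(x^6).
-x^5/8 - 3·x^3/2 - 6·x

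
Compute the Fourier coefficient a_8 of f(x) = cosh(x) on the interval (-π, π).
a_8 = (1/π) ∫_{-π}^{π} f(x)·cos(8x) dx.
Evaluate the integral (use parity and integration by parts as needed): a_8 = 2·sinh(π)/(65·π).

Final answer: 2·sinh(π)/(65·π)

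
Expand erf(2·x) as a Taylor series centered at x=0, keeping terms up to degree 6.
32·x^5/(5·√(π)) - 16·x^3/(3·√(π)) + 4·x/√(π)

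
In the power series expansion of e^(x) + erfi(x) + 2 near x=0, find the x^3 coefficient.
Expand to order 3: e^(x) + erfi(x) + 2 = x^3·(1/6 + 2/(3·√(π))) + x^2/2 + x·(1 + 2/√(π)) + 3 + O(x^4).
The coefficient of x^3 is 1/6 + 2/(3·√(π)).

Final answer: 1/6 + 2/(3·√(π))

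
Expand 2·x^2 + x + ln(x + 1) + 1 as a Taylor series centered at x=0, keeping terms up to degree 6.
-x^6/6 + x^5/5 - x^4/4 + x^3/3 + 3·x^2/2 + 2·x + 1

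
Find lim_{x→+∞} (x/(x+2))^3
As x → +∞: x/(x+2) = 1/(1 + 2/x) → 1, and the 3rd power of a limit-1 base also → 1.
Limit = 1.

Final answer: 1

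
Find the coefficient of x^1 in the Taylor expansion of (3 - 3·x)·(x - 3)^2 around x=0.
Expand to order 1: (3 - 3·x)·(x - 3)^2 = 27 - 45·x + O(x^2).
The coefficient of x^1 is -45.

Final answer: -45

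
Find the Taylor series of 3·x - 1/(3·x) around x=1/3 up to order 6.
6·(x - 1/3) - 9·(x - 1/3)^2 + 27·(x - 1/3)^3 - 81·(x - 1/3)^4 + 243·(x - 1/3)^5 - 729·(x - 1/3)^6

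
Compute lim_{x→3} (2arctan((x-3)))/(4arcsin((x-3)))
Both numerator and denominator → 0 as x → 3; this is a 0/0 indeterminate form.
Expand each to leading order near x = 3: numerator ~ 2·(x - 3), denominator ~ 4·(x - 3).
The limit of the ratio is 1/2.

Final answer: 1/2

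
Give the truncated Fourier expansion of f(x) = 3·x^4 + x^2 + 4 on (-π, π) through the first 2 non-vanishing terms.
(140 - 24·π^2)·cos(x) + π^2/3 + 4 + 3·π^4/5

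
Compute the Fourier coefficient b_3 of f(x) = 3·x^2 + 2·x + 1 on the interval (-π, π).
b_3 = (1/π) ∫_{-π}^{π} f(x)·sin(3x) dx.
Evaluate the integral (use parity and integration by parts as needed): b_3 = 4/3.

Final answer: 4/3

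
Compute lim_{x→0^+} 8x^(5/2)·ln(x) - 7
The product is a 0·∞ indeterminate form at x → 0⁺.
Rewrite the product as 8·ln(x) / x^(-5/2) and apply L'Hôpital, or use the standard hierarchy x^(-5/2) ≫ |ln x| as x → 0⁺.
The indeterminate product → 0, so the limit = -7.

Final answer: -7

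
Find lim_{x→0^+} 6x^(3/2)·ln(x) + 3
The product is a 0·∞ indeterminate form at x → 0⁺.
Rewrite the product as 6·ln(x) / x^(-3/2) and apply L'Hôpital, or use the standard hierarchy x^(-3/2) ≫ |ln x| as x → 0⁺.
The indeterminate product → 0, so the limit = 3.

Final answer: 3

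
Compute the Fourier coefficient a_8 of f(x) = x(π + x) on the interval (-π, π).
a_8 = (1/π) ∫_{-π}^{π} f(x)·cos(8x) dx.
Evaluate the integral (use parity and integration by parts as needed): a_8 = 1/16.

Final answer: 1/16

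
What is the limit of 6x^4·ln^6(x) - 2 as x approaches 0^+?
The product is a 0·∞ indeterminate form at x → 0⁺.
Rewrite the product as 6·ln^6(x) / x^(-4) and apply L'Hôpital, or use the standard hierarchy x^(-4) ≫ |ln x|^6 as x → 0⁺.
The indeterminate product → 0, so the limit = -2.

Final answer: -2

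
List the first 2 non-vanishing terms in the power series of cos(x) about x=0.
1 - x^2/2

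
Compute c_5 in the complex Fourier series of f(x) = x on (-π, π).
Compute the real Fourier coefficients first: a_5 = 0, b_5 = 2/5.
Then c_5 = (a_5 − i·b_5)/2 = -i/5.

Final answer: -i/5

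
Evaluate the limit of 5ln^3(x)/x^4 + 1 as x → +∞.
The quotient is an ∞/∞ indeterminate form as x → +∞.
The polynomial denominator x^4 dominates the logarithmic numerator (any positive power of x ≫ ln^3(x) as x → ∞), so the quotient → 0.
Adding the constant: 0 + 1 = 1. Limit = 1.

Final answer: 1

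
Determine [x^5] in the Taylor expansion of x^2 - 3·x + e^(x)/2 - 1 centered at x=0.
Expand to order 5: x^2 - 3·x + e^(x)/2 - 1 = x^5/240 + x^4/48 + x^3/12 + 5·x^2/4 - 5·x/2 - 1/2 + O(x^6).
The coefficient of x^5 is 1/240.

Final answer: 1/240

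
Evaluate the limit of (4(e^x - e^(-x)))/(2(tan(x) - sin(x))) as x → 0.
Both numerator and denominator → 0 as x → 0; this is a 0/0 indeterminate form.
Expand each to leading order near x = 0: numerator ~ 8·x, denominator ~ x^3.
The limit of the ratio is ∞.

Final answer: ∞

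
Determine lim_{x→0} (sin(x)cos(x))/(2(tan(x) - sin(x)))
Both numerator and denominator → 0 as x → 0; this is a 0/0 indeterminate form.
Expand each to leading order near x = 0: numerator ~ x, denominator ~ x^3.
The limit of the ratio is ∞.

Final answer: ∞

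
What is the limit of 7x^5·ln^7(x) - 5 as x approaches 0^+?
The product is a 0·∞ indeterminate form at x → 0⁺.
Rewrite the product as 7·ln^7(x) / x^(-5) and apply L'Hôpital, or use the standard hierarchy x^(-5) ≫ |ln x|^7 as x → 0⁺.
The indeterminate product → 0, so the limit = -5.

Final answer: -5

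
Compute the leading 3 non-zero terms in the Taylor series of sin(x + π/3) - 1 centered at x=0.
-√(3)·x^2/4 + x/2 - 1 + √(3)/2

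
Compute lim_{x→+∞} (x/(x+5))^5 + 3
As x → +∞: x/(x+5) = 1/(1 + 5/x) → 1, and the 5th power of a limit-1 base also → 1; with the additive constant, 1 + 3 = 4.
Limit = 4.

Final answer: 4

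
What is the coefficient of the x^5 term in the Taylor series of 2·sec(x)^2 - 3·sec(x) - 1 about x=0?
Expand to order 5: 2·sec(x)^2 - 3·sec(x) - 1 = 17·x^4/24 + x^2/2 - 2 + O(x^6).
The coefficient of x^5 is 0.

Final answer: 0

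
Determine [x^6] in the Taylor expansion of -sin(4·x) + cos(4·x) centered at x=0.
Expand to order 6: -sin(4·x) + cos(4·x) = -256·x^6/45 - 128·x^5/15 + 32·x^4/3 + 32·x^3/3 - 8·x^2 - 4·x + 1 + O(x^7).
The coefficient of x^6 is -256/45.

Final answer: -256/45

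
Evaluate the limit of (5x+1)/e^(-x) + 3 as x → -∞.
The quotient is an ∞/∞ indeterminate form as x → -∞.
Compare growth rates of the dominant terms (exponentials ≫ polynomials ≫ logarithms), or apply L'Hôpital's rule; the quotient → 0.
Adding the constant: 0 + 3 = 3. Limit = 3.

Final answer: 3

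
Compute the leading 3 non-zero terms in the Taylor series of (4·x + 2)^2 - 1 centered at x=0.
16·x^2 + 16·x + 3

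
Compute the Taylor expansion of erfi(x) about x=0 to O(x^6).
x^5/(5·√(π)) + 2·x^3/(3·√(π)) + 2·x/√(π)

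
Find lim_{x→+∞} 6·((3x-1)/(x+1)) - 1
Evaluate the dominant behaviour as x → +∞; each term tends to a finite value or vanishes.
Limit = 17.

Final answer: 17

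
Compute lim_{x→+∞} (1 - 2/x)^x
As x → +∞: this is the defining limit (1 - 2/x)^x → e^(-2).
Limit = e^(-2).

Final answer: e^(-2)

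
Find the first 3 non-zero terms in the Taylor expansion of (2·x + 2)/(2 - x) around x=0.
3·x^2/4 + 3·x/2 + 1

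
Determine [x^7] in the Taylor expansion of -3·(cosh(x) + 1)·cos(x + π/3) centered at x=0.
Expand to order 7: -3·(cosh(x) + 1)·cos(x + π/3) = -3·√(3)·x^7/1120 + x^6/480 - 3·√(3)·x^5/80 + 3·x^4/16 + √(3)·x^3/4 + 3·x^2/4 + 3·√(3)·x - 3 + O(x^8).
The coefficient of x^7 is -3·√(3)/1120.

Final answer: -3·√(3)/1120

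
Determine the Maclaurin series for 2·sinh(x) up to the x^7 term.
x^7/2520 + x^5/60 + x^3/3 + 2·x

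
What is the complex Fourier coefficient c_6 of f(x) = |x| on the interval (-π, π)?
Compute the real Fourier coefficients first: a_6 = 0, b_6 = 0.
Then c_6 = (a_6 − i·b_6)/2 = 0.

Final answer: 0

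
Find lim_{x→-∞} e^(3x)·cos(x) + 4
Evaluate the dominant behaviour as x → -∞; each term tends to a finite value or vanishes.
Limit = 4.

Final answer: 4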